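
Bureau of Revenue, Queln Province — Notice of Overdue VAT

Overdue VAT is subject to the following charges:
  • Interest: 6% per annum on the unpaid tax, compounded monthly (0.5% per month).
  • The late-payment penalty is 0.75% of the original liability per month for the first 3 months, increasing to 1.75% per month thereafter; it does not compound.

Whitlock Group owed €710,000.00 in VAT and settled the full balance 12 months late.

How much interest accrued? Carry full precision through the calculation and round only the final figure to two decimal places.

Interest: €710,000.00 × ((1 + 0.005)^12 − 1) = €710,000.00 × 0.0616778… = €43,791.2464…

€43,791.25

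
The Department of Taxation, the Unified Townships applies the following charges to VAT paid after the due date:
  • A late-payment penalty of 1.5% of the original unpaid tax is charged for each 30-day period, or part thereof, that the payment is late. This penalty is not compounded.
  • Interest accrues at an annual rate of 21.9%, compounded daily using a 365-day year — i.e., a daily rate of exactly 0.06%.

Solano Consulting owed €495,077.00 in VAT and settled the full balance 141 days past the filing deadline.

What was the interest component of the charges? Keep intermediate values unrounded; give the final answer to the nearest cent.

€43,692.55

Interest: €495,077.00 × ((1 + 0.0006)^141 − 1) = €495,077.00 × 0.08825406… = €43,692.5542…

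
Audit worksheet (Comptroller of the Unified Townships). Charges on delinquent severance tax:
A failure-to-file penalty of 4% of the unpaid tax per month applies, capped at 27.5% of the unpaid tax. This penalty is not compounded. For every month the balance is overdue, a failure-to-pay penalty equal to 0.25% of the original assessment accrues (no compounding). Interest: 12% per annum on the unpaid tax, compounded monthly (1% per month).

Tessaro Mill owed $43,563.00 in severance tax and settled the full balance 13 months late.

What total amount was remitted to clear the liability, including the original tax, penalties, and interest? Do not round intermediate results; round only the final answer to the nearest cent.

Failure-to-file: 13 × 4% × $43,563.00 = $22,652.76, capped at 27.5% × $43,563.00 = $11,979.83…
Failure-to-pay penalty: 13 × 0.25% × $43,563.00 = $1,415.80…
Interest: $43,563.00 × ((1 + 0.01)^13 − 1) = $43,563.00 × 0.1380933… = $6,015.7576…
Total = $43,563.00 + $13,395.6225 + $6,015.7576… = $62,974.38

$62,974.38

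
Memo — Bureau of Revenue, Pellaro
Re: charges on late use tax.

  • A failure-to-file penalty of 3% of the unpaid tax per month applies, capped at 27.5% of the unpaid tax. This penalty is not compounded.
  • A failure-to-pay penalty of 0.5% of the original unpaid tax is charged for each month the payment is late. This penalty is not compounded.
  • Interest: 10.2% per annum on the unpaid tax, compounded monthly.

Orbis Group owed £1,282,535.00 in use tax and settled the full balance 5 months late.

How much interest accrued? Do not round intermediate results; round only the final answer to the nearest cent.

Interest (10.2%/yr ÷ 12 = 0.85%/month): £1,282,535.00 × ((1 + 0.0085)^5 − 1) = £55,442.2789…

£55,442.28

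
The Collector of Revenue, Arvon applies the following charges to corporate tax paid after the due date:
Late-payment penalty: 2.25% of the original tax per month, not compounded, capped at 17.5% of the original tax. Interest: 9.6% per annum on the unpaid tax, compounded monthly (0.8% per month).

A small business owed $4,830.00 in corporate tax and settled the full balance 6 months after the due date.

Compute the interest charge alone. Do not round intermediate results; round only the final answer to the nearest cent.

Interest: $4,830.00 × ((1 + 0.008)^6 − 1) = $4,830.00 × 0.0489703… = $236.5266…

$236.53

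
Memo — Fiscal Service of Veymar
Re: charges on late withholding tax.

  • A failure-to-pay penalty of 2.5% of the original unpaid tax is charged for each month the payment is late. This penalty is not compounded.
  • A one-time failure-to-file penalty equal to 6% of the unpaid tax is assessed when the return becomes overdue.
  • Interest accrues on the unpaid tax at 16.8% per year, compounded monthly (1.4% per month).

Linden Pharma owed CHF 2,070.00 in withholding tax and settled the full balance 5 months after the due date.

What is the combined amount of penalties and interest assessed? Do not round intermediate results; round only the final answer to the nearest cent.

Failure-to-file penalty: 6% × CHF 2,070.00 = CHF 124.20
Failure-to-pay penalty = 2.5% × CHF 2,070.00 × 5 mo = CHF 258.75
Interest: CHF 2,070.00 × ((1 + 0.014)^5 − 1) = CHF 2,070.00 × 0.0719876… = CHF 149.0144…
Penalties + interest = CHF 382.9500 + CHF 149.0144… = CHF 531.96

CHF 531.96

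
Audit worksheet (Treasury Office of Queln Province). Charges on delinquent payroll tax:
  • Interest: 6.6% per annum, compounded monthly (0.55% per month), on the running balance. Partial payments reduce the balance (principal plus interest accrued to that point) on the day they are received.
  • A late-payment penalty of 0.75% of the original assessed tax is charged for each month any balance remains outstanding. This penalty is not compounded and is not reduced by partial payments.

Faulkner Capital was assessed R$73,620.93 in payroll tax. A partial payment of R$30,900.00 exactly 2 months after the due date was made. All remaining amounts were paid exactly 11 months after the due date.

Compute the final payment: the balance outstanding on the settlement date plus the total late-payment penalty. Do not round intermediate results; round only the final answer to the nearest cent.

Balance at month 2: R$73,620.9300 × (1 + 0.0055)^2 = R$74,432.9873…
After R$30,900.00 payment: R$74,432.9873… − R$30,900.00 = R$43,532.9873…
Balance at month 11: R$43,532.9873… × (1 + 0.0055)^9 = R$45,735.8910…
Penalty: 11 × 0.75% × R$73,620.93 = R$6,073.73…
Final settlement = outstanding balance + penalty = R$45,735.8910… + R$6,073.73… = R$51,809.62

R$51,809.62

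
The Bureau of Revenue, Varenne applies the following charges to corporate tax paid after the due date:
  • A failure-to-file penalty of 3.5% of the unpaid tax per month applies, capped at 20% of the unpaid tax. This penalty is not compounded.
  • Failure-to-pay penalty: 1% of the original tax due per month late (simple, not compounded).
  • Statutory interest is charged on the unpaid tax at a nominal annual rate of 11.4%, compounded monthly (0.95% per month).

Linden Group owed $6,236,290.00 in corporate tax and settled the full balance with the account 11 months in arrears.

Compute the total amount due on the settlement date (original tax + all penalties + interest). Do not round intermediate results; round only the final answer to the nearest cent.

Failure-to-file: 11 × 3.5% × $6,236,290.00 = $2,400,971.65, capped at 20% × $6,236,290.00 = $1,247,258.00
Failure-to-pay penalty = 1% × $6,236,290.00 × 11 mo = $685,991.90
Interest: $6,236,290.00 × ((1 + 0.0095)^11 − 1) = $6,236,290.00 × 0.1096079… = $683,546.9054…
Total = $6,236,290.00 + $1,933,249.9000 + $683,546.9054… = $8,853,086.81

$8,853,086.81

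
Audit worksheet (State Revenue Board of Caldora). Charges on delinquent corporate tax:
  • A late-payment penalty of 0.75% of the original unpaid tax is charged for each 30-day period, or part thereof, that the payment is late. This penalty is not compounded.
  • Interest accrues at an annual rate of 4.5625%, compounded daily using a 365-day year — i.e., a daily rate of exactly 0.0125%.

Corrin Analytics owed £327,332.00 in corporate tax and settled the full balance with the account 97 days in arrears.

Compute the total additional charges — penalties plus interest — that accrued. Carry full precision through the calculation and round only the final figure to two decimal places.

£13,812.77

Penalty periods: ⌈97/30⌉ = 4; penalty = 4 × 0.75% × £327,332.00 = £9,819.96
Interest: £327,332.00 × ((1 + 0.000125)^97 − 1) = £327,332.00 × 0.01219804… = £3,992.8084…
Penalties + interest = £9,819.9600 + £3,992.8084… = £13,812.77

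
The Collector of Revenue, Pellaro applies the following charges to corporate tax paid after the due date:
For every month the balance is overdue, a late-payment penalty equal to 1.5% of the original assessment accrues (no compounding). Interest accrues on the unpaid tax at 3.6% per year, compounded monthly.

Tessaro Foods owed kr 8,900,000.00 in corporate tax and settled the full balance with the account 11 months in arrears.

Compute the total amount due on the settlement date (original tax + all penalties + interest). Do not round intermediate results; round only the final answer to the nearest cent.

kr 10,666,645.39

Late-payment penalty = 1.5% × kr 8,900,000.00 × 11 mo = kr 1,468,500.00
Interest (3.6%/yr ÷ 12 = 0.3%/month): kr 8,900,000.00 × ((1 + 0.003)^11 − 1) = kr 298,145.3884…
Total = kr 8,900,000.00 + kr 1,468,500.0000 + kr 298,145.3884… = kr 10,666,645.39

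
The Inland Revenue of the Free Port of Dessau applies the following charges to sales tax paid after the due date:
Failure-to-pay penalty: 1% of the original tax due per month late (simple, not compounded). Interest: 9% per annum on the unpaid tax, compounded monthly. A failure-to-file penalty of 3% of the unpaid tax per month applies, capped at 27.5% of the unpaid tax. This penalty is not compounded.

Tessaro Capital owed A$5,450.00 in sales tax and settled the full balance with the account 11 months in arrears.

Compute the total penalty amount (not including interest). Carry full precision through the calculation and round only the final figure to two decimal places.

A$2,098.25

Failure-to-file: 11 × 3% × A$5,450.00 = A$1,798.50, capped at 27.5% × A$5,450.00 = A$1,498.75
Failure-to-pay penalty = 1% × A$5,450.00 × 11 mo = A$599.50
Total penalty = A$1,498.75 + A$599.50 = A$2,098.25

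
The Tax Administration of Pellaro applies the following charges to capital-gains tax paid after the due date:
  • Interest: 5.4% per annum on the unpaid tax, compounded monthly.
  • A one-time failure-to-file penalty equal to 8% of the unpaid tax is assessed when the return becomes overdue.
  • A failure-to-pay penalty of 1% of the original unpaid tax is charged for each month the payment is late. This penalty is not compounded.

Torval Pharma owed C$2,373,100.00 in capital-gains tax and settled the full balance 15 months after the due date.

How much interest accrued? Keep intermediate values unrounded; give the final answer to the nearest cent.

C$165,329.79

Interest (5.4%/yr ÷ 12 = 0.45%/month): C$2,373,100.00 × ((1 + 0.0045)^15 − 1) = C$165,329.7886…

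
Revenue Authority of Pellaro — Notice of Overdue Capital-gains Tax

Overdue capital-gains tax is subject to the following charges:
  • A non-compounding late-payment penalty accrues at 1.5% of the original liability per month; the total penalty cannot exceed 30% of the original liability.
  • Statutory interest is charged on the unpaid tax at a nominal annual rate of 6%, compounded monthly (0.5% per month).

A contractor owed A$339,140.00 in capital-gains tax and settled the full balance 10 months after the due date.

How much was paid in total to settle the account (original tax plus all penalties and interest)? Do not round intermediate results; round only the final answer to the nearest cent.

Penalty: 10 × 1.5% × A$339,140.00 = A$50,871.00 (below the 30% cap of A$101,742.00)
Interest: A$339,140.00 × ((1 + 0.005)^10 − 1) = A$339,140.00 × 0.0511401… = A$17,343.6644…
Total = A$339,140.00 + A$50,871.0000 + A$17,343.6644… = A$407,354.66

A$407,354.66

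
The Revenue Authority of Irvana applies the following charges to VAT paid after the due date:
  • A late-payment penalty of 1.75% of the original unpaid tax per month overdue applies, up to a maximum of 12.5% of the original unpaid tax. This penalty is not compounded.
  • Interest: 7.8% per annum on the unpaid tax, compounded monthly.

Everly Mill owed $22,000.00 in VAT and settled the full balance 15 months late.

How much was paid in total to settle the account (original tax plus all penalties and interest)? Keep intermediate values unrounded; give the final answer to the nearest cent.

Penalty (uncapped): 15 × 1.75% × $22,000.00 = $5,775.00; cap = 12.5% × $22,000.00 = $2,750.00 → penalty = $2,750.00
Interest (7.8%/yr ÷ 12 = 0.65%/month): $22,000.00 × ((1 + 0.0065)^15 − 1) = $2,245.4009…
Total = $22,000.00 + $2,750.0000 + $2,245.4009… = $26,995.40

$26,995.40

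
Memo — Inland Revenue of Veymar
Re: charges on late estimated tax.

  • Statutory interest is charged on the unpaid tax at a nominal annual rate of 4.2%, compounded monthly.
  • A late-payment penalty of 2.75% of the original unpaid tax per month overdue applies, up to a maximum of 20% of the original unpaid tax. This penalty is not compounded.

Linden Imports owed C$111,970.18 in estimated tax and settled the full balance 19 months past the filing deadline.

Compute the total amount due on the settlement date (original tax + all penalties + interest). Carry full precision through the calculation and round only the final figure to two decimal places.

C$142,049.50

Penalty (uncapped): 19 × 2.75% × C$111,970.18 = C$58,504.42…; cap = 20% × C$111,970.18 = C$22,394.04… → penalty = C$22,394.04…
Interest (4.2%/yr ÷ 12 = 0.35%/month): C$111,970.18 × ((1 + 0.0035)^19 − 1) = C$7,685.2842…
Total = C$111,970.18 + C$22,394.0360 + C$7,685.2842… = C$142,049.50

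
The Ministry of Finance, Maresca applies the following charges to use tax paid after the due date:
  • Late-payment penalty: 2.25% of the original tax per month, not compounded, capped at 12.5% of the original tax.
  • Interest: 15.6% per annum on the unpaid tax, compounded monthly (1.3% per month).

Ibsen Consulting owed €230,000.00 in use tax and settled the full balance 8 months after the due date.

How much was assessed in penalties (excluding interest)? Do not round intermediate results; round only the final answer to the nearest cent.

Penalty (uncapped): 8 × 2.25% × €230,000.00 = €41,400.00; cap = 12.5% × €230,000.00 = €28,750.00 → penalty = €28,750.00

€28,750.00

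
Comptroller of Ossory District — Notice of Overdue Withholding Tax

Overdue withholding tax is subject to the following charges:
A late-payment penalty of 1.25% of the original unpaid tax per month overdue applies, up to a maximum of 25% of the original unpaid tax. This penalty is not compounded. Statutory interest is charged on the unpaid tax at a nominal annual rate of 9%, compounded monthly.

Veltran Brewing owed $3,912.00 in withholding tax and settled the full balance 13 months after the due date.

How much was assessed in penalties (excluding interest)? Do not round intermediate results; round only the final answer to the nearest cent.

$635.70

Penalty: 13 × 1.25% × $3,912.00 = $635.70 (below the 25% cap of $978.00)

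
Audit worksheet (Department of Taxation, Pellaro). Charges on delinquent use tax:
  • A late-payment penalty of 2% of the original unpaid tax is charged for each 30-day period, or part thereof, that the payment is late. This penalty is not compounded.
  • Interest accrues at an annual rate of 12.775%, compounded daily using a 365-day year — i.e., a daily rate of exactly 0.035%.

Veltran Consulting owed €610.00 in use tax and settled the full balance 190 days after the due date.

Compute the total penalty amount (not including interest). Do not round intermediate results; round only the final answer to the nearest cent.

Penalty periods: ⌈190/30⌉ = 7; penalty = 7 × 2% × €610.00 = €85.40

€85.40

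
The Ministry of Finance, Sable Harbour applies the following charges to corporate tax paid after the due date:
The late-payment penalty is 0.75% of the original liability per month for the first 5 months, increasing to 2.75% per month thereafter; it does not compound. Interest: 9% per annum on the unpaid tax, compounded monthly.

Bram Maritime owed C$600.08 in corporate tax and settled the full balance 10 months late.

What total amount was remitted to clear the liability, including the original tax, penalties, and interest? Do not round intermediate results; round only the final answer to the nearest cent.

Penalty, months 1–5: 5 × 0.75% × C$600.08 = C$22.50…
Penalty, months 6–10: 5 × 2.75% × C$600.08 = C$82.51…
Interest (9%/yr ÷ 12 = 0.75%/month): C$600.08 × ((1 + 0.0075)^10 − 1) = C$46.5557…
Total = C$600.08 + C$105.0140 + C$46.5557… = C$751.65

C$751.65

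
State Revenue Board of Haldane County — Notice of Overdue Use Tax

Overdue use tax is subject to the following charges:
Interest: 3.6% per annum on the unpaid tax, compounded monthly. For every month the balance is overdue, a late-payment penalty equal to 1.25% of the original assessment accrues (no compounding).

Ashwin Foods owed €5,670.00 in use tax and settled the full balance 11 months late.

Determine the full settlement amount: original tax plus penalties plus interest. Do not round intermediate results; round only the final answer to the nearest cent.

€6,639.57

Late-payment penalty = 1.25% × €5,670.00 × 11 mo = €779.63…
Interest (3.6%/yr ÷ 12 = 0.3%/month): €5,670.00 × ((1 + 0.003)^11 − 1) = €189.9421…
Total = €5,670.00 + €779.6250 + €189.9421… = €6,639.57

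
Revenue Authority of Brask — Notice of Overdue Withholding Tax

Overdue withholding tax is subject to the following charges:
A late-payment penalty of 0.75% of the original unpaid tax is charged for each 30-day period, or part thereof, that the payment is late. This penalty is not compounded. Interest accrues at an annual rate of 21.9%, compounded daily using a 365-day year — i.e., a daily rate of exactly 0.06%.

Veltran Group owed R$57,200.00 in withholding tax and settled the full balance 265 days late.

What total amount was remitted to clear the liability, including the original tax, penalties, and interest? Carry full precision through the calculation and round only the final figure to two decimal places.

R$70,915.53

Penalty periods: ⌈265/30⌉ = 9; penalty = 9 × 0.75% × R$57,200.00 = R$3,861.00
Interest: R$57,200.00 × ((1 + 0.0006)^265 − 1) = R$57,200.00 × 0.17228205… = R$9,854.5333…
Total = R$57,200.00 + R$3,861.0000 + R$9,854.5333… = R$70,915.53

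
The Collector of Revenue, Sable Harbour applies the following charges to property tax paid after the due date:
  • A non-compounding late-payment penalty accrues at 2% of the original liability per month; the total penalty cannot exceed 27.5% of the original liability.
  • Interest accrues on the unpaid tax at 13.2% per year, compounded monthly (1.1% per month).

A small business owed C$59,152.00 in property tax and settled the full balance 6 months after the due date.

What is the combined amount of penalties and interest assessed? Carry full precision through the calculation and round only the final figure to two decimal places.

Penalty: 6 × 2% × C$59,152.00 = C$7,098.24 (below the 27.5% cap of C$16,266.80)
Interest: C$59,152.00 × ((1 + 0.011)^6 − 1) = C$59,152.00 × 0.0678418… = C$4,012.9806…
Penalties + interest = C$7,098.2400 + C$4,012.9806… = C$11,111.22

C$11,111.22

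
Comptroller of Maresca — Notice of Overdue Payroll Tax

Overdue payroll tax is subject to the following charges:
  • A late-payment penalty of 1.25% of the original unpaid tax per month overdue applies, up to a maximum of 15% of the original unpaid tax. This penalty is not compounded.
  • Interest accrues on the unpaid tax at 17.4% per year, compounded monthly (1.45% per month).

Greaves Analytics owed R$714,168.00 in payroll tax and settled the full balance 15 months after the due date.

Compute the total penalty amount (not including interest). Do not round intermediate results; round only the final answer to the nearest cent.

R$107,125.20

Penalty (uncapped): 15 × 1.25% × R$714,168.00 = R$133,906.50; cap = 15% × R$714,168.00 = R$107,125.20 → penalty = R$107,125.20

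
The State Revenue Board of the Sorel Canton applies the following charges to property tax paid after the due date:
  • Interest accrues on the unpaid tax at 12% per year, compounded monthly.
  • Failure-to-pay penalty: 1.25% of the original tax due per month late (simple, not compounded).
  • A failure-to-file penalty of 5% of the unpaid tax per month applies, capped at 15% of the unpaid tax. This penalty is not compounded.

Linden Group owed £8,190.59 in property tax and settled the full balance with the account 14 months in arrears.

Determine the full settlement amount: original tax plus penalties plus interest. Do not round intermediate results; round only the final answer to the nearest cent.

Failure-to-file: 14 × 5% × £8,190.59 = £5,733.41…, capped at 15% × £8,190.59 = £1,228.59…
Failure-to-pay penalty: 14 × 1.25% × £8,190.59 = £1,433.35…
Interest (12%/yr ÷ 12 = 1%/month): £8,190.59 × ((1 + 0.01)^14 − 1) = £1,224.2820…
Total = £8,190.59 + £2,661.9418… + £1,224.2820… = £12,076.81

£12,076.81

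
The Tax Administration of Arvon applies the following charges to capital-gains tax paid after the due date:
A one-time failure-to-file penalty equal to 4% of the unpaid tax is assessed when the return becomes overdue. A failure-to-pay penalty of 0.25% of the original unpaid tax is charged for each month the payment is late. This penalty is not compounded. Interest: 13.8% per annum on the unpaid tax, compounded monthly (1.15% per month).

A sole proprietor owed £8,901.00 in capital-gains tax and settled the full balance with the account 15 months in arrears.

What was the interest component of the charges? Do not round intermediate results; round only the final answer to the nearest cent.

Interest: £8,901.00 × ((1 + 0.0115)^15 − 1) = £8,901.00 × 0.1871027… = £1,665.4015…

£1,665.40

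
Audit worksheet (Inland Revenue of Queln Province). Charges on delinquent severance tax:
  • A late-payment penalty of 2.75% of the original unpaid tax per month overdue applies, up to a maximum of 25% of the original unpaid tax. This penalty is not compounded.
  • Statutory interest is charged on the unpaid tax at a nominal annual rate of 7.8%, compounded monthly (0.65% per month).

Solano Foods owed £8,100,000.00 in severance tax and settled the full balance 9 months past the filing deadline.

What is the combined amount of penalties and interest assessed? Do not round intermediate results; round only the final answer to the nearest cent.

£2,491,108.79

Penalty: 9 × 2.75% × £8,100,000.00 = £2,004,750.00 (below the 25% cap of £2,025,000.00)
Interest: £8,100,000.00 × ((1 + 0.0065)^9 − 1) = £8,100,000.00 × 0.0600443… = £486,358.7886…
Penalties + interest = £2,004,750.0000 + £486,358.7886… = £2,491,108.79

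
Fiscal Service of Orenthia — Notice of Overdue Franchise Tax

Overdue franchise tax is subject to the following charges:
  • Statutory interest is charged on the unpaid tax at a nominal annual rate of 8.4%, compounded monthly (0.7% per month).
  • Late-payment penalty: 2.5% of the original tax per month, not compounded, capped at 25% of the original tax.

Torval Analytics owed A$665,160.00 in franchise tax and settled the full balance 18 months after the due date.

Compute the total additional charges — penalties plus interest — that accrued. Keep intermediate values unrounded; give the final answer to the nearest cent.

A$255,278.02

Penalty (uncapped): 18 × 2.5% × A$665,160.00 = A$299,322.00; cap = 25% × A$665,160.00 = A$166,290.00 → penalty = A$166,290.00
Interest: A$665,160.00 × ((1 + 0.007)^18 − 1) = A$665,160.00 × 0.1337844… = A$88,988.0190…
Penalties + interest = A$166,290.0000 + A$88,988.0190… = A$255,278.02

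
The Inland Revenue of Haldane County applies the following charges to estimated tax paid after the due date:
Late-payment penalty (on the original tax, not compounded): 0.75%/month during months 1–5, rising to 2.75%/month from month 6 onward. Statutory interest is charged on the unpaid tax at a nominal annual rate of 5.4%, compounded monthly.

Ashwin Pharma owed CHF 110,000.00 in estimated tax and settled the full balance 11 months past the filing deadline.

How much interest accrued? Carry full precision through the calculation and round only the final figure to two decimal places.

CHF 5,569.18

Interest (5.4%/yr ÷ 12 = 0.45%/month): CHF 110,000.00 × ((1 + 0.0045)^11 − 1) = CHF 5,569.1814…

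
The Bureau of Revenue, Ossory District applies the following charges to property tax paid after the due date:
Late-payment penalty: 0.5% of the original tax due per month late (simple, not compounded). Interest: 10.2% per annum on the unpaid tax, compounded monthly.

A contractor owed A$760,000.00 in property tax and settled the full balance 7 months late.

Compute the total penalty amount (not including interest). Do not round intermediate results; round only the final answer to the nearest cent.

A$26,600.00

Late-payment penalty: 7 × 0.5% × A$760,000.00 = A$26,600.00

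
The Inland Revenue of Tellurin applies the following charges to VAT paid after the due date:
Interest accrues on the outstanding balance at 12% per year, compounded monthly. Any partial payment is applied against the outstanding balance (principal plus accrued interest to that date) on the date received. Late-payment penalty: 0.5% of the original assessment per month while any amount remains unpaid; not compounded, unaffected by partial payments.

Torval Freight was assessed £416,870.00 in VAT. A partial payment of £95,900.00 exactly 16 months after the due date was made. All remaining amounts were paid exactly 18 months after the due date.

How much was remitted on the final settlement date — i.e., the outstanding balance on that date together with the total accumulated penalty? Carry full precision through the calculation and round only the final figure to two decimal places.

£438,328.71

Monthly rate = 12% ÷ 12 = 1%
Balance at month 16: £416,870.0000 × (1 + 0.01)^16 = £488,812.8597…
After £95,900.00 payment: £488,812.8597… − £95,900.00 = £392,912.8597…
Balance at month 18: £392,912.8597… × (1 + 0.01)^2 = £400,810.4082…
Penalty: 18 × 0.5% × £416,870.00 = £37,518.30
Final settlement = outstanding balance + penalty = £400,810.4082… + £37,518.30 = £438,328.71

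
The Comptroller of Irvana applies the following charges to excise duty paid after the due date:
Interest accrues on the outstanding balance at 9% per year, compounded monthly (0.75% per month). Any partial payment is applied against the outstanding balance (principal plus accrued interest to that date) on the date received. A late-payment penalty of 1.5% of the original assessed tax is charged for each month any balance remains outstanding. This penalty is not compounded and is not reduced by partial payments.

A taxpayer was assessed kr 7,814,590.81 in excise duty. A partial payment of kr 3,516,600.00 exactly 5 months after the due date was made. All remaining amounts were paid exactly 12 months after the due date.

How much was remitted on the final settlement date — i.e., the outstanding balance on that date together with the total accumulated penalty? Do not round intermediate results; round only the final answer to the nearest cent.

Balance at month 5: kr 7,814,590.8100 × (1 + 0.0075)^5 = kr 8,112,066.7643…
After kr 3,516,600.00 payment: kr 8,112,066.7643… − kr 3,516,600.00 = kr 4,595,466.7643…
Balance at month 12: kr 4,595,466.7643… × (1 + 0.0075)^7 = kr 4,842,225.5307…
Penalty: 12 × 1.5% × kr 7,814,590.81 = kr 1,406,626.35…
Final settlement = outstanding balance + penalty = kr 4,842,225.5307… + kr 1,406,626.35… = kr 6,248,851.88

kr 6,248,851.88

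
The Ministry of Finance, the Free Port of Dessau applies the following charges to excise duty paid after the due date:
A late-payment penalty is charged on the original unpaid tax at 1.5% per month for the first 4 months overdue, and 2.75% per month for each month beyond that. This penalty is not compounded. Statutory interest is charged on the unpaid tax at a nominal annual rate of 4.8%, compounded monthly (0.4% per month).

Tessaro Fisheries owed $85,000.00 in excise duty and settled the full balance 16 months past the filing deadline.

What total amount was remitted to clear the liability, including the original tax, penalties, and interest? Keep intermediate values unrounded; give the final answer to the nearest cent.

$123,756.29

Penalty, months 1–4: 4 × 1.5% × $85,000.00 = $5,100.00
Penalty, months 5–16: 12 × 2.75% × $85,000.00 = $28,050.00
Interest: $85,000.00 × ((1 + 0.004)^16 − 1) = $85,000.00 × 0.0659563… = $5,606.2864…
Total = $85,000.00 + $33,150.0000 + $5,606.2864… = $123,756.29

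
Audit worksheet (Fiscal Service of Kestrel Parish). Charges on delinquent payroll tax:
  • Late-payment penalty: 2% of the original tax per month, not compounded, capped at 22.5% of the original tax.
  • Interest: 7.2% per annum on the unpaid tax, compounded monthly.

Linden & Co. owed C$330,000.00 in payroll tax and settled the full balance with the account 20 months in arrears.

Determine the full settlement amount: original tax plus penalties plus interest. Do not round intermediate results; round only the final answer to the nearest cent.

C$446,190.57

Penalty (uncapped): 20 × 2% × C$330,000.00 = C$132,000.00; cap = 22.5% × C$330,000.00 = C$74,250.00 → penalty = C$74,250.00
Interest (7.2%/yr ÷ 12 = 0.6%/month): C$330,000.00 × ((1 + 0.006)^20 − 1) = C$41,940.5717…
Total = C$330,000.00 + C$74,250.0000 + C$41,940.5717… = C$446,190.57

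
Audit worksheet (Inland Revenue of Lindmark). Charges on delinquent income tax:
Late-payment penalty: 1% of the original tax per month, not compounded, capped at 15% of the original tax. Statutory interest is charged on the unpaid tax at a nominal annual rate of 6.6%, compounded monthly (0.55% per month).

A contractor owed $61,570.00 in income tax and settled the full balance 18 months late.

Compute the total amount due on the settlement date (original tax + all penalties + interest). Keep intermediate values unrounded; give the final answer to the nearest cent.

$77,194.43

Penalty (uncapped): 18 × 1% × $61,570.00 = $11,082.60; cap = 15% × $61,570.00 = $9,235.50 → penalty = $9,235.50
Interest: $61,570.00 × ((1 + 0.0055)^18 − 1) = $61,570.00 × 0.1037669… = $6,388.9253…
Total = $61,570.00 + $9,235.5000 + $6,388.9253… = $77,194.43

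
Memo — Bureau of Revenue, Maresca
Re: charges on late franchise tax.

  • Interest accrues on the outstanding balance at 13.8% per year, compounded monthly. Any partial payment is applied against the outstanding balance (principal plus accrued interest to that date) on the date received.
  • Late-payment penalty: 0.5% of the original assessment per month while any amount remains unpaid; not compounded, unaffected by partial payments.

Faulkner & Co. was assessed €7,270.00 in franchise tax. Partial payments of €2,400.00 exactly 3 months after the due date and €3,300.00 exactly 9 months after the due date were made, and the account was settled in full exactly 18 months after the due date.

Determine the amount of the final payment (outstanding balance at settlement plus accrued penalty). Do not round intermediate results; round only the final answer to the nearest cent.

Monthly rate = 13.8% ÷ 12 = 1.15%
Balance at month 3: €7,270.0000 × (1 + 0.0115)^3 = €7,523.7104…
After €2,400.00 payment: €7,523.7104… − €2,400.00 = €5,123.7104…
Balance at month 9: €5,123.7104… × (1 + 0.0115)^6 = €5,487.5678…
After €3,300.00 payment: €5,487.5678… − €3,300.00 = €2,187.5678…
Balance at month 18: €2,187.5678… × (1 + 0.0115)^9 = €2,424.6804…
Penalty: 18 × 0.5% × €7,270.00 = €654.30
Final settlement = outstanding balance + penalty = €2,424.6804… + €654.30 = €3,078.98

€3,078.98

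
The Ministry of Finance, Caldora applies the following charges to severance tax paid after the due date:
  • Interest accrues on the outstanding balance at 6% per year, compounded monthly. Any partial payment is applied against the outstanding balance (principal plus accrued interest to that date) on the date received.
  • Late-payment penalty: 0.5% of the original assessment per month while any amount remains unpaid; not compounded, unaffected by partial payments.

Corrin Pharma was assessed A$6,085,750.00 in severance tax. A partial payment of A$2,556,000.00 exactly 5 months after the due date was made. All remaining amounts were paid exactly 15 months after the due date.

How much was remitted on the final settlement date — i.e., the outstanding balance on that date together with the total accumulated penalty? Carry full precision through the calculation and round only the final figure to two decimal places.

A$4,328,224.79

Monthly rate = 6% ÷ 12 = 0.5%
Balance at month 5: A$6,085,750.0000 × (1 + 0.005)^5 = A$6,239,422.8137…
After A$2,556,000.00 payment: A$6,239,422.8137… − A$2,556,000.00 = A$3,683,422.8137…
Balance at month 15: A$3,683,422.8137… × (1 + 0.005)^10 = A$3,871,793.5428…
Penalty: 15 × 0.5% × A$6,085,750.00 = A$456,431.25
Final settlement = outstanding balance + penalty = A$3,871,793.5428… + A$456,431.25 = A$4,328,224.79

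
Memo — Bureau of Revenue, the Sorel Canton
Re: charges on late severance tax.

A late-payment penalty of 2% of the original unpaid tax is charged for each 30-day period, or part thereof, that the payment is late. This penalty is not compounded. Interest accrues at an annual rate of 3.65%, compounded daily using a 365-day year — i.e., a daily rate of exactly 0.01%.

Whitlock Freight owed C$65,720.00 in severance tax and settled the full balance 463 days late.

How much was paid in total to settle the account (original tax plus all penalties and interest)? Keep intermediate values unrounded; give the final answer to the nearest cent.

Penalty periods: ⌈463/30⌉ = 16; penalty = 16 × 2% × C$65,720.00 = C$21,030.40
Interest: C$65,720.00 × ((1 + 0.0001)^463 − 1) = C$65,720.00 × 0.04738616… = C$3,114.2182…
Total = C$65,720.00 + C$21,030.4000 + C$3,114.2182… = C$89,864.62

C$89,864.62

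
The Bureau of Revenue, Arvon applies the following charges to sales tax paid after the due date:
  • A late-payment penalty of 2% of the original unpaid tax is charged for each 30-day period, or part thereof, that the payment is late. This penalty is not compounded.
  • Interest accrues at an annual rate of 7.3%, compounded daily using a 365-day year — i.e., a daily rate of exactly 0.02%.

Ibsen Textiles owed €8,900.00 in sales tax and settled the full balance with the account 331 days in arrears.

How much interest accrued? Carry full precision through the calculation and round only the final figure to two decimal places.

€609.06

Interest: €8,900.00 × ((1 + 0.0002)^331 − 1) = €8,900.00 × 0.06843331… = €609.0565…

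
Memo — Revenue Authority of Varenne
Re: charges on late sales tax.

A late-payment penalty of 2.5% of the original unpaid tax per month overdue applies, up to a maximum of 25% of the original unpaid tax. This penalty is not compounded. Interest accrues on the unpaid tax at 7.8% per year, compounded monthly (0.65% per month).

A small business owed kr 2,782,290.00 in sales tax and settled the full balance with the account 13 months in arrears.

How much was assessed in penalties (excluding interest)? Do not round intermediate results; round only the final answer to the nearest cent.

kr 695,572.50

Penalty (uncapped): 13 × 2.5% × kr 2,782,290.00 = kr 904,244.25; cap = 25% × kr 2,782,290.00 = kr 695,572.50 → penalty = kr 695,572.50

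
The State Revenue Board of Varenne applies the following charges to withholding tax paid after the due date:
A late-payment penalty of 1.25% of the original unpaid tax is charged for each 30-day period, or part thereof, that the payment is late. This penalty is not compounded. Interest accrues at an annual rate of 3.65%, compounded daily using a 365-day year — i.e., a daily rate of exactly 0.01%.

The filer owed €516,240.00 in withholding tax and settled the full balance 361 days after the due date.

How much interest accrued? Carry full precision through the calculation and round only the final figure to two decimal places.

€18,975.77

Interest: €516,240.00 × ((1 + 0.0001)^361 − 1) = €516,240.00 × 0.03675765… = €18,975.7672…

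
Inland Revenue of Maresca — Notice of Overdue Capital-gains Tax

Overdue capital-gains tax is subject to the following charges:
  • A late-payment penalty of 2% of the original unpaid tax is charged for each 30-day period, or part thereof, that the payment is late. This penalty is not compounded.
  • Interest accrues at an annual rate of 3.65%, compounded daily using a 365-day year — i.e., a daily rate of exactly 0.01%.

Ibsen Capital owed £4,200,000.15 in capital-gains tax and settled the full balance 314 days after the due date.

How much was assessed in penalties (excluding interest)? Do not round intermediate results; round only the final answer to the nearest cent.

£924,000.03

Penalty periods: ⌈314/30⌉ = 11; penalty = 11 × 2% × £4,200,000.15 = £924,000.03…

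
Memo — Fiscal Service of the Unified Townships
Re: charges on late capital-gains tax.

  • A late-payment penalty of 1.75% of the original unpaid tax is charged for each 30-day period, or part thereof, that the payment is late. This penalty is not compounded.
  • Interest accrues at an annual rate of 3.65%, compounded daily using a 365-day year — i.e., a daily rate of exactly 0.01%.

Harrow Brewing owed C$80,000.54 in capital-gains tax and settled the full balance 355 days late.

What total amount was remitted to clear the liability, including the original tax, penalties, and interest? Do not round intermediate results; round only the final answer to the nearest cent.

Penalty periods: ⌈355/30⌉ = 12; penalty = 12 × 1.75% × C$80,000.54 = C$16,800.11…
Interest: C$80,000.54 × ((1 + 0.0001)^355 − 1) = C$80,000.54 × 0.03613581… = C$2,890.8842…
Total = C$80,000.54 + C$16,800.1134 + C$2,890.8842… = C$99,691.54

C$99,691.54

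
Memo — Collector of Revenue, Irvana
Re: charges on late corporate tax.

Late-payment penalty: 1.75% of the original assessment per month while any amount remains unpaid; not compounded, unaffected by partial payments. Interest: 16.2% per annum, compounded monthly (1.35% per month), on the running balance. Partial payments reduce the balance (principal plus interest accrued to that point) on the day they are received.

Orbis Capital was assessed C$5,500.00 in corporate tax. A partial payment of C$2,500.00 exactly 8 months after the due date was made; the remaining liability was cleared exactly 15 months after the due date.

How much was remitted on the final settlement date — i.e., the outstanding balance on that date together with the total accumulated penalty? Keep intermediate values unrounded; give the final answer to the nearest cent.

C$5,423.13

Balance at month 8: C$5,500.0000 × (1 + 0.0135)^8 = C$6,122.8372…
After C$2,500.00 payment: C$6,122.8372… − C$2,500.00 = C$3,622.8372…
Balance at month 15: C$3,622.8372… × (1 + 0.0135)^7 = C$3,979.3771…
Penalty: 15 × 1.75% × C$5,500.00 = C$1,443.75
Final settlement = outstanding balance + penalty = C$3,979.3771… + C$1,443.75 = C$5,423.13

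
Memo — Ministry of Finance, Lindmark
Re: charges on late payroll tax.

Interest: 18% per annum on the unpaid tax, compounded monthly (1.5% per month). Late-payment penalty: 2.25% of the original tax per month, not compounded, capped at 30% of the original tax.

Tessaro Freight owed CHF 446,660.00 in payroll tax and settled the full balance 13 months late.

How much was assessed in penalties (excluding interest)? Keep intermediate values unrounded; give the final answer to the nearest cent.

CHF 130,648.05

Penalty: 13 × 2.25% × CHF 446,660.00 = CHF 130,648.05 (below the 30% cap of CHF 133,998.00)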